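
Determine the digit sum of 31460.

3+1+4+6+0 = 14

14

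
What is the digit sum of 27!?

108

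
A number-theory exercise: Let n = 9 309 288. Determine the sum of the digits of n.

9+3+0+9+2+8+8 = 39

39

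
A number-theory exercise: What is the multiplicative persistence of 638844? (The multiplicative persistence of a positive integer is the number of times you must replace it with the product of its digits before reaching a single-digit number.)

4

638844 → 18432 → 192 → 18 → 8 (4 steps)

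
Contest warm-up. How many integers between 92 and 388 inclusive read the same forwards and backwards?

The integers in [92, 388] that read the same forwards and backwards: 99, 101, 111, 121, 131, 141, …, 373, 383.
30 qualify.

30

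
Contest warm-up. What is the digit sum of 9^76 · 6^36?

9^76 · 6^36 = 34345965646820322487775217121428497661103056960844008154348741874860344855297816759317843645086826496
Sum of its 101 digits: 468.

468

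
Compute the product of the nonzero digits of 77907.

7×7×9×7 = 3087

3087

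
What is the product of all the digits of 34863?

1728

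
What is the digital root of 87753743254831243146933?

8+7+7+5+3+7+4+3+2+5+4+8+3+1+2+4+3+1+4+6+9+3+3 = 102
1+0+2 = 3

3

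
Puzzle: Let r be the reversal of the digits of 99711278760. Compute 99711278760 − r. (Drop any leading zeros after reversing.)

Reverse of 99711278760 is 6787211799.
99711278760 − 6787211799 = 92924066961

92924066961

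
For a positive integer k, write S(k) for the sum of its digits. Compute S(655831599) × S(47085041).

S(655831599) = 6+5+5+8+3+1+5+9+9 = 51.
S(47085041) = 4+7+0+8+5+0+4+1 = 29.
51 · 29 = 1479.

1479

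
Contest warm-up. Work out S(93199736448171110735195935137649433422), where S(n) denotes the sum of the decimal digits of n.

9+3+1+9+9+7+3+6+4+4+8+1+7+1+1+1+0+7+3+5+1+9+5+9+3+5+1+3+7+6+4+9+4+3+3+4+2+2 = 169

169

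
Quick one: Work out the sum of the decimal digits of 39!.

189

39! = 20397882081197443358640281739902897356800000000
Sum of its 47 digits: 189.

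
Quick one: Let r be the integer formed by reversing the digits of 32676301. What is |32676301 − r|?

Reverse of 32676301 is 10367623.
|32676301 − 10367623| = 22308678

22308678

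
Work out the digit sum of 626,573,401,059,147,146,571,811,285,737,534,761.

6+2+6+5+7+3+4+0+1+0+5+9+1+4+7+1+4+6+5+7+1+8+1+1+2+8+5+7+3+7+5+3+4+7+6+1 = 152

152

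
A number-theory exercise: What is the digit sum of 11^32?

139

11^32 = 2111377674535255285545615254209921
Sum of its 34 digits: 139.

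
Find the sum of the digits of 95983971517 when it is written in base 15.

77

95983971517 in base 15 is 276B89A3E7.
Digit sum: 2+7+6+11+8+9+10+3+14+7 = 77.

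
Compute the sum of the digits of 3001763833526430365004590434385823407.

137

3+0+0+1+7+6+3+8+3+3+5+2+6+4+3+0+3+6+5+0+0+4+5+9+0+4+3+4+3+8+5+8+2+3+4+0+7 = 137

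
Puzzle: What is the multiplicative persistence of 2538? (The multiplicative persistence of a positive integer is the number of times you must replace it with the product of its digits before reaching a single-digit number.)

2

2538 → 240 → 0 (2 steps)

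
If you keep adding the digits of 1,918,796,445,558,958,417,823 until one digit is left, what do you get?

2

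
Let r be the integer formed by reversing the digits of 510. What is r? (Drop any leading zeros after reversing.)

Reversing 510 gives 15.

15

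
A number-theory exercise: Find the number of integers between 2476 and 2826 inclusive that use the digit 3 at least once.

The integers in [2476, 2826] that use the digit 3 at least once: 2483, 2493, 2503, 2513, 2523, 2530, …, 2813, 2823.
62 qualify.

62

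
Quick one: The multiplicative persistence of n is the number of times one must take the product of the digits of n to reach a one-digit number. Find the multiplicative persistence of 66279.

66279 → 4536 → 360 → 0 (3 steps)

3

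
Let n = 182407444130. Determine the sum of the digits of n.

38

1+8+2+4+0+7+4+4+4+1+3+0 = 38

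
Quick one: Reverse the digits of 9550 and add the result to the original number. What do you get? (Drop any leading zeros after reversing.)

10109

Reverse of 9550 is 559.
9550 + 559 = 10109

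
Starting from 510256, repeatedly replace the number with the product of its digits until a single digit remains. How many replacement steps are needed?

510256 → 0 (1 step)

1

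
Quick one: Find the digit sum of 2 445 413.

23

2+4+4+5+4+1+3 = 23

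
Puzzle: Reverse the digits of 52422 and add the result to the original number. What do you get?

Reverse of 52422 is 22425.
52422 + 22425 = 74847

74847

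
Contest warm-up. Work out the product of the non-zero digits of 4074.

4×7×4 = 112

112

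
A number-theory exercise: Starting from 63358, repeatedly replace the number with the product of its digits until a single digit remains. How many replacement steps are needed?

2

63358 → 2160 → 0 (2 steps)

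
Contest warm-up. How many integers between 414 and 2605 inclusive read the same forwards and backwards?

The integers in [414, 2605] that read the same forwards and backwards: 414, 424, 434, 444, 454, 464, …, 2442, 2552.
75 qualify.

75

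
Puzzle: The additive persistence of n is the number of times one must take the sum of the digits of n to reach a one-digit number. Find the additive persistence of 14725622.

3

14725622 → 29 → 11 → 2 (3 steps)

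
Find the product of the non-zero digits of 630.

18

6×3 = 18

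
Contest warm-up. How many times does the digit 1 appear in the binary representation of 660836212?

660836212 in base 2 is 100111011000111000111101110100.
The digit 1 appears 17 times.

17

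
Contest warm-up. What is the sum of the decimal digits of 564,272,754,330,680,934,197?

95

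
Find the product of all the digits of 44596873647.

121927680

4×4×5×9×6×8×7×3×6×4×7 = 121927680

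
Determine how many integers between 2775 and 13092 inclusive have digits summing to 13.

The integers in [2775, 13092] that have digits summing to 13: 2803, 2812, 2821, 2830, 2902, 2911, …, 13081, 13090.
485 qualify.

485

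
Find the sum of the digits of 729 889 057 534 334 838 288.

114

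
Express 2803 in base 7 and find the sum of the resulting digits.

7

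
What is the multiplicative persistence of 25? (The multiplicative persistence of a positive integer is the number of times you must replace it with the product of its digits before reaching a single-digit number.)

2

25 → 10 → 0 (2 steps)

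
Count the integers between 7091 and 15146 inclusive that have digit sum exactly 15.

The integers in [7091, 15146] that have digit sum exactly 15: 7107, 7116, 7125, 7134, 7143, 7152, …, 15135, 15144.
470 qualify.

470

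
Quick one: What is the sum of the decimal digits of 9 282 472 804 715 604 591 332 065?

103

9+2+8+2+4+7+2+8+0+4+7+1+5+6+0+4+5+9+1+3+3+2+0+6+5 = 103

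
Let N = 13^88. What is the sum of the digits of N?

13^88 = 106417978041190602791946491060293881007083613449188338481130625710173112177685960349236066114669921
Sum of its 99 digits: 409.

409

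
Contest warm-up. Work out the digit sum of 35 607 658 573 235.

65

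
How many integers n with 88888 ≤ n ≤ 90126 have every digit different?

340

The integers in [88888, 90126] that have every digit different: 89012, 89013, 89014, 89015, 89016, 89017, …, 90125, 90126.
340 qualify.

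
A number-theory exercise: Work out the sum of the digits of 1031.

5

1+0+3+1 = 5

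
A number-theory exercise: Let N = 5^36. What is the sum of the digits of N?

5^36 = 14551915228366851806640625
Sum of its 26 digits: 109.

109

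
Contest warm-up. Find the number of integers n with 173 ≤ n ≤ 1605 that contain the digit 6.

356

The integers in [173, 1605] that contain the digit 6: 176, 186, 196, 206, 216, 226, …, 1604, 1605.
356 qualify.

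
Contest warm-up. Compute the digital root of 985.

9+8+5 = 22
2+2 = 4

4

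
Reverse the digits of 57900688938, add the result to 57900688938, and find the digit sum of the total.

63

Reversal of 57900688938 is 83988600975; 57900688938 + 83988600975 = 141889289913.
Digit sum of 141889289913: 1+4+1+8+8+9+2+8+9+9+1+3 = 63.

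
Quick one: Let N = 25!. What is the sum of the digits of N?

25! = 15511210043330985984000000
Sum of its 26 digits: 72.

72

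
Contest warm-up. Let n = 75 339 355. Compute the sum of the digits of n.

40

7+5+3+3+9+3+5+5 = 40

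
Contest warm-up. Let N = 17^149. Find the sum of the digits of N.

881

17^149 = 2172147363022907779474361776621342000439540589227522205979462168592277305191526692240496299246942325487942271318295742127616888519854864549173627596983744917674660981896773071592962897
Sum of its 184 digits: 881.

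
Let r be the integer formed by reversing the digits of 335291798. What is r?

897192533

Reversing 335291798 gives 897192533.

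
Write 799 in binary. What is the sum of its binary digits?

7

799 in base 2 is 1100011111.
Digit sum: 1+1+0+0+0+1+1+1+1+1 = 7.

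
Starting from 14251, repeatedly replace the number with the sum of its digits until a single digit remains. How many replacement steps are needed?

2

14251 → 13 → 4 (2 steps)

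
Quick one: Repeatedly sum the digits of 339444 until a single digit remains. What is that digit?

9

3+3+9+4+4+4 = 27
2+7 = 9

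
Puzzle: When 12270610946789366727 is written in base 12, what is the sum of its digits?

83

12270610946789366727 in base 12 is 56451A814073B20A33.
Digit sum: 5+6+4+5+1+10+8+1+4+0+7+3+11+2+0+10+3+3 = 83.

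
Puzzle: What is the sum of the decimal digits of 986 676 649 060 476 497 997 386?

146

9+8+6+6+7+6+6+4+9+0+6+0+4+7+6+4+9+7+9+9+7+3+8+6 = 146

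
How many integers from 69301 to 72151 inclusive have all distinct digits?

943

The integers in [69301, 72151] that have all distinct digits: 69301, 69302, 69304, 69305, 69307, 69308, …, 72149, 72150.
943 qualify.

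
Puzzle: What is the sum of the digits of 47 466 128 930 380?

61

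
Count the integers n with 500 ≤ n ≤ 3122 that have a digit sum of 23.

64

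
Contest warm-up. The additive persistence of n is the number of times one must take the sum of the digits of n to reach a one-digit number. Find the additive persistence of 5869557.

5869557 → 45 → 9 (2 steps)

2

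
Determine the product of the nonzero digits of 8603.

8×6×3 = 144

144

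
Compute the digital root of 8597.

8+5+9+7 = 29
2+9 = 11
1+1 = 2

2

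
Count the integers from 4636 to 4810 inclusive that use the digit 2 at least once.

The integers in [4636, 4810] that use the digit 2 at least once: 4642, 4652, 4662, 4672, 4682, 4692, …, 4792, 4802.
26 qualify.

26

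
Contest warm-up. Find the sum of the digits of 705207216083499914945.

7+0+5+2+0+7+2+1+6+0+8+3+4+9+9+9+1+4+9+4+5 = 95

95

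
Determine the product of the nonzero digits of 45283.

960

4×5×2×8×3 = 960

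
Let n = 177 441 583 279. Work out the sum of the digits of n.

1+7+7+4+4+1+5+8+3+2+7+9 = 58

58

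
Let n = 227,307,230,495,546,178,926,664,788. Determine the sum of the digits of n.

2+2+7+3+0+7+2+3+0+4+9+5+5+4+6+1+7+8+9+2+6+6+6+4+7+8+8 = 131

131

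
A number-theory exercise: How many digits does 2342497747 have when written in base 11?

2342497747 in base 11 is AA2308257, which has 9 digits.

9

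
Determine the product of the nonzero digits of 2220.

2×2×2 = 8

8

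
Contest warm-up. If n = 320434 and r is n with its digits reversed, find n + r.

Reverse of 320434 is 434023.
320434 + 434023 = 754457

754457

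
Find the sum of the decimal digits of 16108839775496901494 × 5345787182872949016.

16108839775496901494 × 5345787182872949016 = 86114429202805289518263530978236229904
Sum of its 38 digits: 165.

165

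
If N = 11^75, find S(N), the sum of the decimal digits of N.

11^75 = 1271895371395064854067857972733284130756282088215517559832718476724993711303251
Sum of its 79 digits: 359.

359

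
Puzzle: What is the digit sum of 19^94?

568

19^94 = 1595285763662327514781942118440972367783779826227710302594458246708175810260159788969621288692440784479538530820039954521
Sum of its 121 digits: 568.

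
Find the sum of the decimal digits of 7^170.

7^170 = 464159028453669055169897312305062222751067304218892880116132545878003444150891097267800059884078056364173061486722653195011287945197831493579249
Sum of its 144 digits: 625.

625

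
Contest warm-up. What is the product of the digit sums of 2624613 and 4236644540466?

1296

S(2624613) = 2+6+2+4+6+1+3 = 24.
S(4236644540466) = 4+2+3+6+6+4+4+5+4+0+4+6+6 = 54.
24 · 54 = 1296.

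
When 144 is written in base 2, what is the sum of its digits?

2

144 in base 2 is 10010000.
Digit sum: 1+0+0+1+0+0+0+0 = 2.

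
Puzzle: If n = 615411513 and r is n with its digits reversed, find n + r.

Reverse of 615411513 is 315114516.
615411513 + 315114516 = 930526029

930526029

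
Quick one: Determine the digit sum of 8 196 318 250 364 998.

82

8+1+9+6+3+1+8+2+5+0+3+6+4+9+9+8 = 82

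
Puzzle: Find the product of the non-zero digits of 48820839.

110592

4×8×8×2×8×3×9 = 110592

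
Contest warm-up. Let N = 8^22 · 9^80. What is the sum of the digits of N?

8^22 · 9^80 = 1612057279151508703153939950948497959885850686822087098919189500933712729297605048662418222219264
Sum of its 97 digits: 459.

459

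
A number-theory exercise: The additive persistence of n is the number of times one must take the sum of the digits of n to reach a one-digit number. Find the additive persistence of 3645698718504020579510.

3645698718504020579510 → 95 → 14 → 5 (3 steps)

3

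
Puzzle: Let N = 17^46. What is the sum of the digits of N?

17^46 = 398703807810572411498315063055075847178723756123452198369
Sum of its 57 digits: 253.

253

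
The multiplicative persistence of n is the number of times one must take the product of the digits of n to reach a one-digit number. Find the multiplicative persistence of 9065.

1

9065 → 0 (1 step)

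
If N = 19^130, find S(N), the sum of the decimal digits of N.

739

19^130 = 17296893996662430280285615391259712027802886821412742331085359065884366495175001180168968752195351917323073308583538540263437124839137395760944897016194243082478871401
Sum of its 167 digits: 739.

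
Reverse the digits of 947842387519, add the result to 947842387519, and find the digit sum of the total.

62

Reversal of 947842387519 is 915783248749; 947842387519 + 915783248749 = 1863625636268.
Digit sum of 1863625636268: 1+8+6+3+6+2+5+6+3+6+2+6+8 = 62.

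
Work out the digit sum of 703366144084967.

68

7+0+3+3+6+6+1+4+4+0+8+4+9+6+7 = 68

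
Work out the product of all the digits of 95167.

1890

9×5×1×6×7 = 1890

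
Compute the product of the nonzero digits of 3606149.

3×6×6×1×4×9 = 3888

3888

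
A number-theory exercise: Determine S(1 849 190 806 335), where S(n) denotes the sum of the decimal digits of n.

57

1+8+4+9+1+9+0+8+0+6+3+3+5 = 57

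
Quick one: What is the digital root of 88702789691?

2

8+8+7+0+2+7+8+9+6+9+1 = 65
6+5 = 11
1+1 = 2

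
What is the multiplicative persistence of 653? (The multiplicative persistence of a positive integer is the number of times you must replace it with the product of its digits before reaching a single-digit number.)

653 → 90 → 0 (2 steps)

2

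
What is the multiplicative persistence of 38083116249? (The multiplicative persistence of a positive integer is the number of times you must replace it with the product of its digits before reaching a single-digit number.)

38083116249 → 0 (1 step)

1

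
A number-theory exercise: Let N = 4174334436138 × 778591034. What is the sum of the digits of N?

111

4174334436138 × 778591034 = 3250099364894492386692
Sum of its 22 digits: 111.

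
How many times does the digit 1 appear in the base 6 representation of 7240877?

7240877 in base 6 is 415110325.
The digit 1 appears 3 times.

3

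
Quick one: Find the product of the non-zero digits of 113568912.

12960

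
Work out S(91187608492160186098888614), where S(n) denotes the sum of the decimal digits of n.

129

9+1+1+8+7+6+0+8+4+9+2+1+6+0+1+8+6+0+9+8+8+8+8+6+1+4 = 129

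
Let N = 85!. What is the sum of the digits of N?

414

85! = 281710411438055027694947944226061159480056634330574206405101912752560026159795933451040286452340924018275123200000000000000000000
Sum of its 129 digits: 414.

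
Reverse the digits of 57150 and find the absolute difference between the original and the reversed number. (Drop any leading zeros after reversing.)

Reverse of 57150 is 5175.
|57150 − 5175| = 51975

51975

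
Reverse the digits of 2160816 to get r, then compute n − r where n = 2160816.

-4019796

Reverse of 2160816 is 6180612.
2160816 − 6180612 = -4019796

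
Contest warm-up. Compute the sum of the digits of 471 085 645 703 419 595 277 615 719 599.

151

4+7+1+0+8+5+6+4+5+7+0+3+4+1+9+5+9+5+2+7+7+6+1+5+7+1+9+5+9+9 = 151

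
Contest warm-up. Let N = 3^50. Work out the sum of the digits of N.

3^50 = 717897987691852588770249
Sum of its 24 digits: 144.

144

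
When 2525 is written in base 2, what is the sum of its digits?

2525 in base 2 is 100111011101.
Digit sum: 1+0+0+1+1+1+0+1+1+1+0+1 = 8.

8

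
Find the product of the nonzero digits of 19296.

972

1×9×2×9×6 = 972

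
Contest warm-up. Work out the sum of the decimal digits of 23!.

23! = 25852016738884976640000
Sum of its 23 digits: 99.

99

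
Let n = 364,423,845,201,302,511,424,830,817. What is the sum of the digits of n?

91

3+6+4+4+2+3+8+4+5+2+0+1+3+0+2+5+1+1+4+2+4+8+3+0+8+1+7 = 91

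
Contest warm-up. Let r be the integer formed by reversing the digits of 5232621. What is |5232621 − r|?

3970296

Reverse of 5232621 is 1262325.
|5232621 − 1262325| = 3970296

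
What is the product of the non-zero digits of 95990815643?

10497600

9×5×9×9×8×1×5×6×4×3 = 10497600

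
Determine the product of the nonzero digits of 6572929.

6×5×7×2×9×2×9 = 68040

68040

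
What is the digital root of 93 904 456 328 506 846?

9+3+9+0+4+4+5+6+3+2+8+5+0+6+8+4+6 = 82
8+2 = 10
1+0 = 1
(Equivalently, 93 904 456 328 506 846 mod 9 = 1.)

1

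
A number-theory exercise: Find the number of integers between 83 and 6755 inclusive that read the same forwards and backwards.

The integers in [83, 6755] that read the same forwards and backwards: 88, 99, 101, 111, 121, 131, …, 6556, 6666.
149 qualify.

149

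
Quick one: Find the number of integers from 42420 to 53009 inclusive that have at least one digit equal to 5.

5829

The integers in [42420, 53009] that have at least one digit equal to 5: 42425, 42435, 42445, 42450, 42451, 42452, …, 53008, 53009.
5829 qualify.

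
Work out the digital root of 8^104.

The digital root of n equals n mod 9 (or 9 when 9 | n), so we need 8^104 mod 9.
8^104 ≡ 1 (mod 9), so the digital root is 1.

1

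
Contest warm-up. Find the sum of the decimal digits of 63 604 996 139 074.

6+3+6+0+4+9+9+6+1+3+9+0+7+4 = 67

67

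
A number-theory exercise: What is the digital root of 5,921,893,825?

7

5+9+2+1+8+9+3+8+2+5 = 52
5+2 = 7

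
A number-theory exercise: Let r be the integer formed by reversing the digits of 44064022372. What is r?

27322046044

Reversing 44064022372 gives 27322046044.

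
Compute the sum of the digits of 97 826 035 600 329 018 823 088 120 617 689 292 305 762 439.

9+7+8+2+6+0+3+5+6+0+0+3+2+9+0+1+8+8+2+3+0+8+8+1+2+0+6+1+7+6+8+9+2+9+2+3+0+5+7+6+2+4+3+9 = 190

190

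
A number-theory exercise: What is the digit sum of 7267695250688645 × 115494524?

121

7267695250688645 × 115494524 = 839379003555345726479980
Sum of its 24 digits: 121.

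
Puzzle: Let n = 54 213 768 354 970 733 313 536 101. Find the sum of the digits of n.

100

5+4+2+1+3+7+6+8+3+5+4+9+7+0+7+3+3+3+1+3+5+3+6+1+0+1 = 100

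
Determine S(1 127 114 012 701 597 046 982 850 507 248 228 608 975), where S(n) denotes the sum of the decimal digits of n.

1+1+2+7+1+1+4+0+1+2+7+0+1+5+9+7+0+4+6+9+8+2+8+5+0+5+0+7+2+4+8+2+2+8+6+0+8+9+7+5 = 164

164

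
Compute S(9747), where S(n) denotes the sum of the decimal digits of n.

9+7+4+7 = 27

27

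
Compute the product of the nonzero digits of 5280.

5×2×8 = 80

80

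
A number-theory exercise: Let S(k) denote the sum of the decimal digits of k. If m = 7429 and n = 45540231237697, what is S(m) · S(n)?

S(7429) = 7+4+2+9 = 22.
S(45540231237697) = 4+5+5+4+0+2+3+1+2+3+7+6+9+7 = 58.
22 · 58 = 1276.

1276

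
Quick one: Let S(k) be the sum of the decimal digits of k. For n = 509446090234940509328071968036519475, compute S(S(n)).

13

First digit sum: 157.
1+5+7 = 13.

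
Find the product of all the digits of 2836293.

2×8×3×6×2×9×3 = 15552

15552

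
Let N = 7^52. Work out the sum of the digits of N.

196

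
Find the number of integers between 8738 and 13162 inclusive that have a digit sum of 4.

The integers in [8738, 13162] that have a digit sum of 4: 10003, 10012, 10021, 10030, 10102, 10111, …, 12100, 13000.
20 qualify.

20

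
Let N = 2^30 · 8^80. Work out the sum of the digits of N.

361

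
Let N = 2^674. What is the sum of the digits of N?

913

2^674 = 78382132970517478991165606422426233672355708521949855379734648809861125861064803929830588940942115354940041435601982738271645192059633193360683542052684438972998018132574030730004068581526319939960438784
Sum of its 203 digits: 913.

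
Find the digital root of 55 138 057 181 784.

9

5+5+1+3+8+0+5+7+1+8+1+7+8+4 = 63
6+3 = 9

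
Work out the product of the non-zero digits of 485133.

4×8×5×1×3×3 = 1440

1440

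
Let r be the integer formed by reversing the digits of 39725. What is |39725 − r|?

13068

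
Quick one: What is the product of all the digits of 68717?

6×8×7×1×7 = 2352

2352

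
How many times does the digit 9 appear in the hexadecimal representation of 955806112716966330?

955806112716966330 in base 16 is D43B4986EA449BA.
The digit 9 appears 2 times.

2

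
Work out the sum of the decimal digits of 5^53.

5^53 = 11102230246251565404236316680908203125
Sum of its 38 digits: 119.

119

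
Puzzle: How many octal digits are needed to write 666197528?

666197528 in base 8 is 4755257030, which has 10 digits.

10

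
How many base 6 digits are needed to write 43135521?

10

43135521 in base 6 is 4140313253, which has 10 digits.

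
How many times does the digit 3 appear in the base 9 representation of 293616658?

3

293616658 in base 9 is 673437301.
The digit 3 appears 3 times.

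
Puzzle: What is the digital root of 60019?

7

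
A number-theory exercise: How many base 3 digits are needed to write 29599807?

16

29599807 in base 3 is 2001200211022011, which has 16 digits.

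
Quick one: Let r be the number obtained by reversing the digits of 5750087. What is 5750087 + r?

13550662

Reverse of 5750087 is 7800575.
5750087 + 7800575 = 13550662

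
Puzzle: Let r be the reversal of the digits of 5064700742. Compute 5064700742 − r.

2594626137

Reverse of 5064700742 is 2470074605.
5064700742 − 2470074605 = 2594626137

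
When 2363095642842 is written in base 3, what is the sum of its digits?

2363095642842 in base 3 is 22100220120012100122010000.
Digit sum: 2+2+1+0+0+2+2+0+1+2+0+0+1+2+1+0+0+1+2+2+0+1+0+0+0+0 = 22.

22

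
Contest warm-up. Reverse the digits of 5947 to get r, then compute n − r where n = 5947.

-1548

Reverse of 5947 is 7495.
5947 − 7495 = -1548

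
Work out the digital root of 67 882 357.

1

6+7+8+8+2+3+5+7 = 46
4+6 = 10
1+0 = 1
(Equivalently, 67 882 357 mod 9 = 1.)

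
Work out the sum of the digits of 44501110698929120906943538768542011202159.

4+4+5+0+1+1+1+0+6+9+8+9+2+9+1+2+0+9+0+6+9+4+3+5+3+8+7+6+8+5+4+2+0+1+1+2+0+2+1+5+9 = 162

162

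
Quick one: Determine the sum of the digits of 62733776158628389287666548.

143

6+2+7+3+3+7+7+6+1+5+8+6+2+8+3+8+9+2+8+7+6+6+6+5+4+8 = 143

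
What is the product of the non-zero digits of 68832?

6×8×8×3×2 = 2304

2304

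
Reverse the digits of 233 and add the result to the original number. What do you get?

Reverse of 233 is 332.
233 + 332 = 565

565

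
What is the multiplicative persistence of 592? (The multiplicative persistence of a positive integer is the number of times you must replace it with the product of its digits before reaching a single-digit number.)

2

592 → 90 → 0 (2 steps)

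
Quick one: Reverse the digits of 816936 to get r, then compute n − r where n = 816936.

177318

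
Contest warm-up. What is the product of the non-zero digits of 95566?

9×5×5×6×6 = 8100

8100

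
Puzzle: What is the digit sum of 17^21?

116

17^21 = 69091933913008732880827217
Sum of its 26 digits: 116.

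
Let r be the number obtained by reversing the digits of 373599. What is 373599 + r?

1368972

Reverse of 373599 is 995373.
373599 + 995373 = 1368972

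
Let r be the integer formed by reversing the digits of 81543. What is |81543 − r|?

Reverse of 81543 is 34518.
|81543 − 34518| = 47025

47025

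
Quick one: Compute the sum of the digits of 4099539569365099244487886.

4+0+9+9+5+3+9+5+6+9+3+6+5+0+9+9+2+4+4+4+8+7+8+8+6 = 142

142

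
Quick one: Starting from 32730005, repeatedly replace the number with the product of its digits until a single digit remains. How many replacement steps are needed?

1

32730005 → 0 (1 step)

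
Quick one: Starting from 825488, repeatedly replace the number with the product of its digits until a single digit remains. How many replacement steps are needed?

825488 → 20480 → 0 (2 steps)

2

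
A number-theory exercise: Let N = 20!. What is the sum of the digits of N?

20! = 2432902008176640000
Sum of its 19 digits: 54.

54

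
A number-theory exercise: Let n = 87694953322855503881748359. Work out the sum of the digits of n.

8+7+6+9+4+9+5+3+3+2+2+8+5+5+5+0+3+8+8+1+7+4+8+3+5+9 = 137

137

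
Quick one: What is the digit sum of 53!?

53! = 4274883284060025564298013753389399649690343788366813724672000000000000
Sum of its 70 digits: 279.

279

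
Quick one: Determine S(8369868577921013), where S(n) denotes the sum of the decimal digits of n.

83

8+3+6+9+8+6+8+5+7+7+9+2+1+0+1+3 = 83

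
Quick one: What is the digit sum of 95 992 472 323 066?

9+5+9+9+2+4+7+2+3+2+3+0+6+6 = 67

67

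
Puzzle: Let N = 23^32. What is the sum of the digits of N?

23^32 = 37608910510519071039902074217516707306379521
Sum of its 44 digits: 169.

169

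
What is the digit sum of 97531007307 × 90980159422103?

97531007307 × 90980159422103 = 8873386593389152590306621
Sum of its 25 digits: 120.

120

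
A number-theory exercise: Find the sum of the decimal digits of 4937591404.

4+9+3+7+5+9+1+4+0+4 = 46

46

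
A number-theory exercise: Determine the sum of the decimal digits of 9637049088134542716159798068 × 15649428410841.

177

9637049088134542716159798068 × 15649428410841 = 150814309796522064967750860409512702055188
Sum of its 42 digits: 177.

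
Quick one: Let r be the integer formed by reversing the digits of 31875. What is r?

57813

Reversing 31875 gives 57813.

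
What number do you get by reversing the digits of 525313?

313525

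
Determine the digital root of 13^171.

1

The digital root of n equals n mod 9 (or 9 when 9 | n), so we need 13^171 mod 9.
13^171 ≡ 1 (mod 9), so the digital root is 1.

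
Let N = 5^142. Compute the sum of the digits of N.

463

5^142 = 1793662034335765850782373866611092648038735285601940187849047403378932585837901569902896881103515625
Sum of its 100 digits: 463.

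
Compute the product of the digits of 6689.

2592

6×6×8×9 = 2592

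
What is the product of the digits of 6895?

2160

6×8×9×5 = 2160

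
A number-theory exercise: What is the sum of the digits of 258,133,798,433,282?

2+5+8+1+3+3+7+9+8+4+3+3+2+8+2 = 68

68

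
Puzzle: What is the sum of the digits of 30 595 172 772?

3+0+5+9+5+1+7+2+7+7+2 = 48

48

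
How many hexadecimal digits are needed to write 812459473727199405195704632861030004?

812459473727199405195704632861030004 in base 16 is 9C795841202CE06076A57121287674, which has 30 digits.

30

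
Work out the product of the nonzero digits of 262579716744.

35562240

2×6×2×5×7×9×7×1×6×7×4×4 = 35562240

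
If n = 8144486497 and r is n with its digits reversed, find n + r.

Reverse of 8144486497 is 7946844418.
8144486497 + 7946844418 = 16091330915

16091330915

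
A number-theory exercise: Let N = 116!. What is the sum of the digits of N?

729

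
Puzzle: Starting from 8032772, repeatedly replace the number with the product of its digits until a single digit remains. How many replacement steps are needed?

8032772 → 0 (1 step)

1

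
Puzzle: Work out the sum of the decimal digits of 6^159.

6^159 = 5321680670621605120982985699362531573296725209100113757796646244118587640085299546154562670261658114421070587772510138269696
Sum of its 124 digits: 540.

540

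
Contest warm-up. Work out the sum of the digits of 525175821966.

5+2+5+1+7+5+8+2+1+9+6+6 = 57

57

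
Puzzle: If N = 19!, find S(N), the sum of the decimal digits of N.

45

19! = 121645100408832000
Sum of its 18 digits: 45.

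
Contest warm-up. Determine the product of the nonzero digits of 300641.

72

3×6×4×1 = 72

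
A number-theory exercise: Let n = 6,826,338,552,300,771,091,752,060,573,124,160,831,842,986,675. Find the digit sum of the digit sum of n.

First digit sum: 192.
1+9+2 = 12.

12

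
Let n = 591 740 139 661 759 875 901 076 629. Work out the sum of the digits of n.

5+9+1+7+4+0+1+3+9+6+6+1+7+5+9+8+7+5+9+0+1+0+7+6+6+2+9 = 133

133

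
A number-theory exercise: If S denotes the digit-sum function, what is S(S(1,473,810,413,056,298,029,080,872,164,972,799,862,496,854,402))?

3

First digit sum: 210.
2+1+0 = 3.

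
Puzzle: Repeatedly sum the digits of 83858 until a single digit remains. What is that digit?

5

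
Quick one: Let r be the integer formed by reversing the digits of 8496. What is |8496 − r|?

Reverse of 8496 is 6948.
|8496 − 6948| = 1548

1548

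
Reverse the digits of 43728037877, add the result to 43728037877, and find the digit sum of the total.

Reversal of 43728037877 is 77873082734; 43728037877 + 77873082734 = 121601120611.
Digit sum of 121601120611: 1+2+1+6+0+1+1+2+0+6+1+1 = 22.

22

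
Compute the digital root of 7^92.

4

The digital root of n equals n mod 9 (or 9 when 9 | n), so we need 7^92 mod 9.
7^92 ≡ 4 (mod 9), so the digital root is 4.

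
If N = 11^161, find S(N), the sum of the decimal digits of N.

11^161 = 461553778302516101219595780543690076578237793475384851351117346845246972842221214888488459448939298279659511273931105260323202407002439745328148634957378727907157929611
Sum of its 168 digits: 761.

761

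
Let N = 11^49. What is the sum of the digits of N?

218

11^49 = 1067189571633593786424240872639621090354383081702091
Sum of its 52 digits: 218.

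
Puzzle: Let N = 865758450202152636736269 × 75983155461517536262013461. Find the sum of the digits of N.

865758450202152636736269 × 75983155461517536262013461 = 65783058913832652066107176278583112714729584917009
Sum of its 50 digits: 225.

225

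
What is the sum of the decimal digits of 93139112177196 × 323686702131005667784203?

162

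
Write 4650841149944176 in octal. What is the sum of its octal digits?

4650841149944176 in base 8 is 204136512651430560.
Digit sum: 2+0+4+1+3+6+5+1+2+6+5+1+4+3+0+5+6+0 = 54.

54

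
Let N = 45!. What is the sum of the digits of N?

207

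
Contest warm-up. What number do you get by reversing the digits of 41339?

Reversing 41339 gives 93314.

93314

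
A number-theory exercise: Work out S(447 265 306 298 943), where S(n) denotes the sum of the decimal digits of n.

72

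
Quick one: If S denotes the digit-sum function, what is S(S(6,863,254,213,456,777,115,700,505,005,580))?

10

First digit sum: 118.
1+1+8 = 10.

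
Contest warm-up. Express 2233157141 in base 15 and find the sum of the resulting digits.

61

2233157141 in base 15 is D10BB2CB.
Digit sum: 13+1+0+11+11+2+12+11 = 61.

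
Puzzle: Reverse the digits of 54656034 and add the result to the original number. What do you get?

97721679

Reverse of 54656034 is 43065645.
54656034 + 43065645 = 97721679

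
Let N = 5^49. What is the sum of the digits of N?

158

5^49 = 17763568394002504646778106689453125
Sum of its 35 digits: 158.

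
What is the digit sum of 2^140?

202

2^140 = 1393796574908163946345982392040522594123776
Sum of its 43 digits: 202.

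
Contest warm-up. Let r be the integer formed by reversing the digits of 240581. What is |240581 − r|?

55539

Reverse of 240581 is 185042.
|240581 − 185042| = 55539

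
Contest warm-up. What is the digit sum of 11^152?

697

11^152 = 195743858128918985090240401157266417314360089201565265491344331457116693451797703551553663133801596398373839614549407432263179245820869121785852472906863449121
Sum of its 159 digits: 697.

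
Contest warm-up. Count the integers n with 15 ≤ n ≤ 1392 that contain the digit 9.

The integers in [15, 1392] that contain the digit 9: 19, 29, 39, 49, 59, 69, …, 1391, 1392.
339 qualify.

339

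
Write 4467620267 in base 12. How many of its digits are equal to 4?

4

4467620267 in base 12 is A4824448B.
The digit 4 appears 4 times.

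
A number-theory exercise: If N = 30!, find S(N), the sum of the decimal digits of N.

117

30! = 265252859812191058636308480000000
Sum of its 33 digits: 117.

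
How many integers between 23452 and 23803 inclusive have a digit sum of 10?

1

The integers in [23452, 23803] that have a digit sum of 10: 23500.
1 qualifies.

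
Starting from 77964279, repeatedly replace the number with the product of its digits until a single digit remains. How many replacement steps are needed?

77964279 → 1333584 → 4320 → 0 (3 steps)

3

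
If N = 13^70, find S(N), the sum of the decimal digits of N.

13^70 = 946312684517285425602088507550312255344648571553386120579525970592441865195449
Sum of its 78 digits: 346.

346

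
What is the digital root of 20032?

7

2+0+0+3+2 = 7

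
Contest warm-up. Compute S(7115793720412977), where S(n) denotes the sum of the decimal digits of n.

72

7+1+1+5+7+9+3+7+2+0+4+1+2+9+7+7 = 72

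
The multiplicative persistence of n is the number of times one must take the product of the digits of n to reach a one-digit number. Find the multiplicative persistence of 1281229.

3

1281229 → 576 → 210 → 0 (3 steps)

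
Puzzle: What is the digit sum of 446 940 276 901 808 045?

4+4+6+9+4+0+2+7+6+9+0+1+8+0+8+0+4+5 = 77

77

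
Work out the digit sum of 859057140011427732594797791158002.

140

8+5+9+0+5+7+1+4+0+0+1+1+4+2+7+7+3+2+5+9+4+7+9+7+7+9+1+1+5+8+0+0+2 = 140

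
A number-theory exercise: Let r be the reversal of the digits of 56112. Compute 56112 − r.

Reverse of 56112 is 21165.
56112 − 21165 = 34947

34947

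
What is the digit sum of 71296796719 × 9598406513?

113

71296796719 × 9598406513 = 684335637983686630847
Sum of its 21 digits: 113.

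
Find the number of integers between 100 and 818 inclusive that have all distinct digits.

The integers in [100, 818] that have all distinct digits: 102, 103, 104, 105, 106, 107, …, 816, 817.
519 qualify.

519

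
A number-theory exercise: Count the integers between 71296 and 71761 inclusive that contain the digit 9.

86

The integers in [71296, 71761] that contain the digit 9: 71296, 71297, 71298, 71299, 71309, 71319, …, 71749, 71759.
86 qualify.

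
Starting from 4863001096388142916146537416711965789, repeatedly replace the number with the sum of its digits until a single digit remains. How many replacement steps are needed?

4863001096388142916146537416711965789 → 169 → 16 → 7 (3 steps)

3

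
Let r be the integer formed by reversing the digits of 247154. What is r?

Reversing 247154 gives 451742.

451742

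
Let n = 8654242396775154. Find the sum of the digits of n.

78

8+6+5+4+2+4+2+3+9+6+7+7+5+1+5+4 = 78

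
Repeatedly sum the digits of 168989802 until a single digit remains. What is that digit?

1+6+8+9+8+9+8+0+2 = 51
5+1 = 6
(Equivalently, 168989802 mod 9 = 6.)

6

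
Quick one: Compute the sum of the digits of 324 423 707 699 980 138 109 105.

3+2+4+4+2+3+7+0+7+6+9+9+9+8+0+1+3+8+1+0+9+1+0+5 = 101

101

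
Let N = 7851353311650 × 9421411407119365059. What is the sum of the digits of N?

144

7851353311650 × 9421411407119365059 = 73970829651703713242824947637350
Sum of its 32 digits: 144.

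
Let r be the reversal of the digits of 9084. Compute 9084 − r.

Reverse of 9084 is 4809.
9084 − 4809 = 4275

4275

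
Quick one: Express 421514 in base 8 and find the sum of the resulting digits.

421514 in base 8 is 1467212.
Digit sum: 1+4+6+7+2+1+2 = 23.

23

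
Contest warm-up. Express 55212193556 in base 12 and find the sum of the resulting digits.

55212193556 in base 12 is A84A550A98.
Digit sum: 10+8+4+10+5+5+0+10+9+8 = 69.

69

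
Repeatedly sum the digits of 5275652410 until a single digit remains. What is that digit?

5+2+7+5+6+5+2+4+1+0 = 37
3+7 = 10
1+0 = 1

1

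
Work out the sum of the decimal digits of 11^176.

11^176 = 1928024675501062601417794261184281402668678932061472633972629302062389119991535045294736046600327549389263611681702322401352103435425933608377806272120949992458394089094718732859741761
Sum of its 184 digits: 787.

787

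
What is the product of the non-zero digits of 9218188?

9216

9×2×1×8×1×8×8 = 9216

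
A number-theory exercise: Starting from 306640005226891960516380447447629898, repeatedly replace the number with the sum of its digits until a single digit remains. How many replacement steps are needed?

2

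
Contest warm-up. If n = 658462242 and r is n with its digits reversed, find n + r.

900727098

Reverse of 658462242 is 242264856.
658462242 + 242264856 = 900727098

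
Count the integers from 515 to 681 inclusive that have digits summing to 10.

9

The integers in [515, 681] that have digits summing to 10: 523, 532, 541, 550, 604, 613, 622, 631, 640.
9 qualify.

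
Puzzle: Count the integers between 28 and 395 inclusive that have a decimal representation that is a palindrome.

37

The integers in [28, 395] that have a decimal representation that is a palindrome: 33, 44, 55, 66, 77, 88, …, 383, 393.
37 qualify.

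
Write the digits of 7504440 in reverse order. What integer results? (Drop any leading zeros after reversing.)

Reversing 7504440 gives 444057.

444057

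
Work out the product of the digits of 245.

2×4×5 = 40

40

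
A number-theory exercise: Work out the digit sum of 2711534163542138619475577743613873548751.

2+7+1+1+5+3+4+1+6+3+5+4+2+1+3+8+6+1+9+4+7+5+5+7+7+7+4+3+6+1+3+8+7+3+5+4+8+7+5+1 = 179

179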